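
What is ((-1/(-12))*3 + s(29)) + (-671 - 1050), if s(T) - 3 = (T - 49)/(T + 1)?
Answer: -20621/12 ≈ -1718.4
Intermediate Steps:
s(T) = 3 + (-49 + T)/(1 + T) (s(T) = 3 + (T - 49)/(T + 1) = 3 + (-49 + T)/(1 + T))
((-1/(-12))*3 + s(29)) + (-671 - 1050) = ((-1/(-12))*3 + 2*(-23 + 2*29)/(1 + 29)) + (-671 - 1050) = (-1/12*(-1)*3 + 2*(-23 + 58)/30) - 1721 = ((1/12)*3 + 2*(1/30)*35) - 1721 = (1/4 + 7/3) - 1721 = 31/12 - 1721 = -20621/12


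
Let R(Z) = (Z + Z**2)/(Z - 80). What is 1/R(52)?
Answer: -7/689 ≈ -0.010160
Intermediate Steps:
R(Z) = (Z + Z**2)/(-80 + Z)
1/R(52) = 1/(52*(1 + 52)/(-80 + 52)) = 1/(52*53/(-28)) = 1/(52*(-1/28)*53) = 1/(-689/7) = -7/689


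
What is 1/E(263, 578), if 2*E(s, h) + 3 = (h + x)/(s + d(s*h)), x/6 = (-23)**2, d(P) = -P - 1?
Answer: -18969/28688 ≈ -0.66122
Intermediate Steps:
d(P) = -1 - P
x = 3174 (x = 6*(-23)**2 = 6*529 = 3174)
E(s, h) = -3/2 + (3174 + h)/(2*(-1 + s - h*s)) (E(s, h) = -3/2 + ((h + 3174)/(s + (-1 - s*h)))/2 = -3/2 + ((3174 + h)/(s + (-1 - h*s)))/2 = -3/2 + ((3174 + h)/(-1 + s - h*s))/2 = -3/2 + (3174 + h)/(2*(-1 + s - h*s)))
1/E(263, 578) = 1/((-3177 - 1*578 + 3*263 - 3*578*263)/(2*(1 - 1*263 + 578*263))) = 1/((-3177 - 578 + 789 - 456042)/(2*(1 - 263 + 152014))) = 1/((1/2)*(-459008)/151752) = 1/((1/2)*(1/151752)*(-459008)) = 1/(-28688/18969) = -18969/28688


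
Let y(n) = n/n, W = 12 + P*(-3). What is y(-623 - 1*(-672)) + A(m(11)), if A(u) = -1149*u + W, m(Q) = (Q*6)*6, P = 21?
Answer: -455054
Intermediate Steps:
W = -51 (W = 12 + 21*(-3) = 12 - 63 = -51)
m(Q) = 36*Q (m(Q) = (6*Q)*6 = 36*Q)
y(n) = 1
A(u) = -51 - 1149*u (A(u) = -1149*u - 51 = -51 - 1149*u)
y(-623 - 1*(-672)) + A(m(11)) = 1 + (-51 - 41364*11) = 1 + (-51 - 1149*396) = 1 + (-51 - 455004) = 1 - 455055 = -455054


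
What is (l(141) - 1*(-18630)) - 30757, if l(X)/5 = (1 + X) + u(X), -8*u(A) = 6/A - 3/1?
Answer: -4292097/376 ≈ -11415.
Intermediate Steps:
u(A) = 3/8 - 3/(4*A) (u(A) = -(6/A - 3/1)/8 = -(6/A - 3*1)/8 = -(6/A - 3)/8 = -(-3 + 6/A)/8 = 3/8 - 3/(4*A))
l(X) = 5 + 5*X + 15*(-2 + X)/(8*X) (l(X) = 5*((1 + X) + 3*(-2 + X)/(8*X)) = 5*(1 + X + 3*(-2 + X)/(8*X)) = 5 + 5*X + 15*(-2 + X)/(8*X))
(l(141) - 1*(-18630)) - 30757 = ((55/8 + 5*141 - 15/4/141) - 1*(-18630)) - 30757 = ((55/8 + 705 - 15/4*1/141) + 18630) - 30757 = ((55/8 + 705 - 5/188) + 18630) - 30757 = (267655/376 + 18630) - 30757 = 7272535/376 - 30757 = -4292097/376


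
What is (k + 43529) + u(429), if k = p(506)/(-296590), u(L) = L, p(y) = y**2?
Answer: 6518623592/148295 ≈ 43957.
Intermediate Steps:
k = -128018/148295 (k = 506**2/(-296590) = 256036*(-1/296590) = -128018/148295 ≈ -0.86327)
(k + 43529) + u(429) = (-128018/148295 + 43529) + 429 = 6455005037/148295 + 429 = 6518623592/148295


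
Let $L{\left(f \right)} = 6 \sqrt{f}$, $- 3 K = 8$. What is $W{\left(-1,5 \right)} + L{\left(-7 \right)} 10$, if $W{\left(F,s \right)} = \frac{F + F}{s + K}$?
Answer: $- \frac{6}{7} + 60 i \sqrt{7} \approx -0.85714 + 158.75 i$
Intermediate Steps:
$K = - \frac{8}{3}$ ($K = \left(- \frac{1}{3}\right) 8 = - \frac{8}{3} \approx -2.6667$)
$W{\left(F,s \right)} = \frac{2 F}{- \frac{8}{3} + s}$ ($W{\left(F,s \right)} = \frac{F + F}{s - \frac{8}{3}} = \frac{2 F}{- \frac{8}{3} + s}$)
$W{\left(-1,5 \right)} + L{\left(-7 \right)} 10 = 6 \left(-1\right) \frac{1}{-8 + 3 \cdot 5} + 6 \sqrt{-7} \cdot 10 = 6 \left(-1\right) \frac{1}{-8 + 15} + 6 i \sqrt{7} \cdot 10 = 6 \left(-1\right) \frac{1}{7} + 6 i \sqrt{7} \cdot 10 = 6 \left(-1\right) \frac{1}{7} + 60 i \sqrt{7} = - \frac{6}{7} + 60 i \sqrt{7}$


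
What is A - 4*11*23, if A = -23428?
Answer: -24440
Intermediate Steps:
A - 4*11*23 = -23428 - 4*11*23 = -23428 - 44*23 = -23428 - 1012 = -24440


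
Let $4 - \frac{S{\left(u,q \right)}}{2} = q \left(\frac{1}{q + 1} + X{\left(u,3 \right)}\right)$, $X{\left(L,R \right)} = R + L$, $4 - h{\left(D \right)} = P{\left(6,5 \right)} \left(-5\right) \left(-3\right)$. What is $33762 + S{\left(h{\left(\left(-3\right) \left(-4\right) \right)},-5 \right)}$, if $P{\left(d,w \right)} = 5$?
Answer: $\frac{66175}{2} \approx 33088.0$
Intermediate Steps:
$h{\left(D \right)} = -71$ ($h{\left(D \right)} = 4 - 5 \left(-5\right) \left(-3\right) = 4 - \left(-25\right) \left(-3\right) = 4 - 75 = -71$)
$X{\left(L,R \right)} = L + R$
$S{\left(u,q \right)} = 8 - 2 q \left(3 + u + \frac{1}{1 + q}\right)$ ($S{\left(u,q \right)} = 8 - 2 q \left(\frac{1}{q + 1} + \left(u + 3\right)\right) = 8 - 2 q \left(\frac{1}{1 + q} + \left(3 + u\right)\right) = 8 - 2 q \left(3 + u + \frac{1}{1 + q}\right)$)
$33762 + S{\left(h{\left(\left(-3\right) \left(-4\right) \right)},-5 \right)} = 33762 + \frac{2 \left(4 - 3 \left(-5\right)^{2} - \left(-5\right) \left(-71\right) - - 71 \left(-5\right)^{2}\right)}{1 - 5} = 33762 + \frac{2 \left(4 - 75 - 355 - \left(-71\right) 25\right)}{-4} = 33762 + 2 \left(- \frac{1}{4}\right) \left(4 - 75 - 355 + 1775\right) = 33762 + 2 \left(- \frac{1}{4}\right) 1349 = 33762 - \frac{1349}{2} = \frac{66175}{2}$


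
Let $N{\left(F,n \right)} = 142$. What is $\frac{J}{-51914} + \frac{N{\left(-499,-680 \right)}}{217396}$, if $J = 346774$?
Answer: $- \frac{18844977179}{2821473986} \approx -6.6791$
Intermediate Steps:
$\frac{J}{-51914} + \frac{N{\left(-499,-680 \right)}}{217396} = \frac{346774}{-51914} + \frac{142}{217396} = 346774 \left(- \frac{1}{51914}\right) + 142 \cdot \frac{1}{217396} = - \frac{173387}{25957} + \frac{71}{108698} = - \frac{18844977179}{2821473986}$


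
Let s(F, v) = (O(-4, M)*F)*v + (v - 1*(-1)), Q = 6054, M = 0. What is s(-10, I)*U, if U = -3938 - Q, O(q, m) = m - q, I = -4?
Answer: -1568744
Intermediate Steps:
U = -9992 (U = -3938 - 1*6054 = -3938 - 6054 = -9992)
s(F, v) = 1 + v + 4*F*v (s(F, v) = ((0 - 1*(-4))*F)*v + (v - 1*(-1)) = ((0 + 4)*F)*v + (v + 1) = (4*F)*v + (1 + v) = 4*F*v + (1 + v) = 1 + v + 4*F*v)
s(-10, I)*U = (1 - 4 + 4*(-10)*(-4))*(-9992) = (1 - 4 + 160)*(-9992) = 157*(-9992) = -1568744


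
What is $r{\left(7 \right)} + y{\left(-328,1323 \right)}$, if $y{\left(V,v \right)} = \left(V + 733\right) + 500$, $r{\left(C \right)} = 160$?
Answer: $1065$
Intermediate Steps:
$y{\left(V,v \right)} = 1233 + V$ ($y{\left(V,v \right)} = \left(733 + V\right) + 500 = 1233 + V$)
$r{\left(7 \right)} + y{\left(-328,1323 \right)} = 160 + \left(1233 - 328\right) = 160 + 905 = 1065$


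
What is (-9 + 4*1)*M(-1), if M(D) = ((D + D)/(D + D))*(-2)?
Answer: 10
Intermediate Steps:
M(D) = -2 (M(D) = ((2*D)/((2*D)))*(-2) = ((2*D)*(1/(2*D)))*(-2) = 1*(-2) = -2)
(-9 + 4*1)*M(-1) = (-9 + 4*1)*(-2) = (-9 + 4)*(-2) = -5*(-2) = 10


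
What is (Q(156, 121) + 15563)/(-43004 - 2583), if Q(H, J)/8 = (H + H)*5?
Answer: -28043/45587 ≈ -0.61515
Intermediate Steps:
Q(H, J) = 80*H (Q(H, J) = 8*((H + H)*5) = 8*((2*H)*5) = 8*(10*H) = 80*H)
(Q(156, 121) + 15563)/(-43004 - 2583) = (80*156 + 15563)/(-43004 - 2583) = (12480 + 15563)/(-45587) = 28043*(-1/45587) = -28043/45587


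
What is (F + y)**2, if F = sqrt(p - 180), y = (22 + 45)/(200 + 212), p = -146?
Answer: -55332055/169744 + 67*I*sqrt(326)/206 ≈ -325.97 + 5.8724*I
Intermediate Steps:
y = 67/412 ≈ 0.16262
F = I*sqrt(326) (F = sqrt(-146 - 180) = sqrt(-326) = I*sqrt(326) ≈ 18.055*I)
(F + y)**2 = (I*sqrt(326) + 67/412)**2 = (67/412 + I*sqrt(326))**2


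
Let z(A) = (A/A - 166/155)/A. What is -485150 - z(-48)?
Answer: -3609516011/7440 ≈ -4.8515e+5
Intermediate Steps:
z(A) = -11/(155*A) (z(A) = (1 - 166*1/155)/A = (1 - 166/155)/A = -11/(155*A))
-485150 - z(-48) = -485150 - (-11)/(155*(-48)) = -485150 - (-11)*(-1)/(155*48) = -485150 - 1*11/7440 = -485150 - 11/7440 = -3609516011/7440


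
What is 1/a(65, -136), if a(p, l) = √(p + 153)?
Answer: √218/218 ≈ 0.067729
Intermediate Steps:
a(p, l) = √(153 + p)
1/a(65, -136) = 1/(√(153 + 65)) = 1/(√218) = √218/218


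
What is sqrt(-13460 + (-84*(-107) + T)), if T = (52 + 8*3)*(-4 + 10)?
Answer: 4*I*sqrt(251) ≈ 63.372*I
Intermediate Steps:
T = 456 (T = (52 + 24)*6 = 76*6 = 456)
sqrt(-13460 + (-84*(-107) + T)) = sqrt(-13460 + (-84*(-107) + 456)) = sqrt(-13460 + (8988 + 456)) = sqrt(-13460 + 9444) = sqrt(-4016) = 4*I*sqrt(251)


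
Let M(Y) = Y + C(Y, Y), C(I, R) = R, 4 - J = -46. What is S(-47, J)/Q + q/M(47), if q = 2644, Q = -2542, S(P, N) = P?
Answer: 3362733/119474 ≈ 28.146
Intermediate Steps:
J = 50 (J = 4 - 1*(-46) = 4 + 46 = 50)
M(Y) = 2*Y (M(Y) = Y + Y = 2*Y)
S(-47, J)/Q + q/M(47) = -47/(-2542) + 2644/((2*47)) = -47*(-1/2542) + 2644/94 = 47/2542 + 2644*(1/94) = 47/2542 + 1322/47 = 3362733/119474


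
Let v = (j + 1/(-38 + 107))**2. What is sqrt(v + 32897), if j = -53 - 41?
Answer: sqrt(198677842)/69 ≈ 204.28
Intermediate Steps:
j = -94
v = 42055225/4761 (v = (-94 + 1/(-38 + 107))**2 = (-94 + 1/69)**2 = (-6485/69)**2 = 42055225/4761 ≈ 8833.3)
sqrt(v + 32897) = sqrt(42055225/4761 + 32897) = sqrt(198677842/4761) = sqrt(198677842)/69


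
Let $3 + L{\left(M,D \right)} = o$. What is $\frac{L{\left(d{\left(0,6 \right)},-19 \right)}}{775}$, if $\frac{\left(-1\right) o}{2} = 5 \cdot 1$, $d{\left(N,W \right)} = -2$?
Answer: $- \frac{13}{775} \approx -0.016774$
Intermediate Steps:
$o = -10$ ($o = - 2 \cdot 5 \cdot 1 = \left(-2\right) 5 = -10$)
$L{\left(M,D \right)} = -13$ ($L{\left(M,D \right)} = -3 - 10 = -13$)
$\frac{L{\left(d{\left(0,6 \right)},-19 \right)}}{775} = - \frac{13}{775}$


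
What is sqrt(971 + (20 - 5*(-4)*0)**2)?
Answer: sqrt(1371) ≈ 37.027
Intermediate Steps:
sqrt(971 + (20 - 5*(-4)*0)**2) = sqrt(971 + (20 + 20*0)**2) = sqrt(971 + (20 + 0)**2) = sqrt(971 + 20**2) = sqrt(971 + 400) = sqrt(1371)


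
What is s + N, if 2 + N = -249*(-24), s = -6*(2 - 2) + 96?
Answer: 6070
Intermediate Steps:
s = 96 (s = -6*0 + 96 = -1*0 + 96 = 0 + 96 = 96)
N = 5974 (N = -2 - 249*(-24) = -2 + 5976 = 5974)
s + N = 96 + 5974 = 6070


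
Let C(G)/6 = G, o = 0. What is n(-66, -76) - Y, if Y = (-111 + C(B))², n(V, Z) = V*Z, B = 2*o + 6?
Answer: -609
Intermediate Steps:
B = 6 (B = 2*0 + 6 = 0 + 6 = 6)
C(G) = 6*G
Y = 5625 (Y = (-111 + 6*6)² = (-111 + 36)² = (-75)² = 5625)
n(-66, -76) - Y = -66*(-76) - 1*5625 = 5016 - 5625 = -609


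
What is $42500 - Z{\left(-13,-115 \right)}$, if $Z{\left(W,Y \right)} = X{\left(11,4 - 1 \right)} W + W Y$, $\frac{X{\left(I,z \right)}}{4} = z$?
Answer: $41161$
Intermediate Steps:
$X{\left(I,z \right)} = 4 z$
$Z{\left(W,Y \right)} = 12 W + W Y$ ($Z{\left(W,Y \right)} = 4 \left(4 - 1\right) W + W Y = 4 \cdot 3 W + W Y = 12 W + W Y$)
$42500 - Z{\left(-13,-115 \right)} = 42500 - - 13 \left(12 - 115\right) = 42500 - \left(-13\right) \left(-103\right) = 42500 - 1339 = 41161$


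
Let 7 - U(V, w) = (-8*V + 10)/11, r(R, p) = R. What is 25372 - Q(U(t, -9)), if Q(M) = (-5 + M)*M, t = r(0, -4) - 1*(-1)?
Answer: 3068512/121 ≈ 25360.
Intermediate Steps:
t = 1 (t = 0 - 1*(-1) = 0 + 1 = 1)
U(V, w) = 67/11 + 8*V/11 (U(V, w) = 7 - (-8*V + 10)/11 = 7 - (10 - 8*V)/11 = 7 - (10/11 - 8*V/11) = 7 + (-10/11 + 8*V/11) = 67/11 + 8*V/11)
Q(M) = M*(-5 + M)
25372 - Q(U(t, -9)) = 25372 - (67/11 + (8/11)*1)*(-5 + (67/11 + (8/11)*1)) = 25372 - (67/11 + 8/11)*(-5 + (67/11 + 8/11)) = 25372 - 75*(-5 + 75/11)/11 = 25372 - 75*20/(11*11) = 25372 - 1*1500/121 = 25372 - 1500/121 = 3068512/121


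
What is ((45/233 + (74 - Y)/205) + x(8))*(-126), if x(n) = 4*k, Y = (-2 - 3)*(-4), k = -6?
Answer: 141693678/47765 ≈ 2966.5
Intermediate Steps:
Y = 20 (Y = -5*(-4) = 20)
x(n) = -24 (x(n) = 4*(-6) = -24)
((45/233 + (74 - Y)/205) + x(8))*(-126) = ((45/233 + (74 - 1*20)/205) - 24)*(-126) = ((45*(1/233) + (74 - 20)*(1/205)) - 24)*(-126) = ((45/233 + 54*(1/205)) - 24)*(-126) = ((45/233 + 54/205) - 24)*(-126) = (21807/47765 - 24)*(-126) = -1124553/47765*(-126) = 141693678/47765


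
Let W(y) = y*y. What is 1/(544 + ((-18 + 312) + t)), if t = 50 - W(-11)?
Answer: 1/767 ≈ 0.0013038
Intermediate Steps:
W(y) = y²
t = -71 (t = 50 - 1*(-11)² = 50 - 1*121 = 50 - 121 = -71)
1/(544 + ((-18 + 312) + t)) = 1/(544 + ((-18 + 312) - 71)) = 1/(544 + (294 - 71)) = 1/(544 + 223) = 1/767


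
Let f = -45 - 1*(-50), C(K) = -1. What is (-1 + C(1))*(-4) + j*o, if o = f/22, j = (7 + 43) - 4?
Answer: 203/11 ≈ 18.455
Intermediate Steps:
f = 5 (f = -45 + 50 = 5)
j = 46 (j = 50 - 4 = 46)
o = 5/22 ≈ 0.22727
(-1 + C(1))*(-4) + j*o = (-1 - 1)*(-4) + 46*(5/22) = -2*(-4) + 115/11 = 8 + 115/11 = 203/11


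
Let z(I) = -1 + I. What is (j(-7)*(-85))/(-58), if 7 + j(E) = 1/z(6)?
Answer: -289/29 ≈ -9.9655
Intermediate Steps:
j(E) = -34/5 (j(E) = -7 + 1/(-1 + 6) = -7 + 1/5 = -7 + ⅕ = -34/5)
(j(-7)*(-85))/(-58) = -34/5*(-85)/(-58) = 578*(-1/58) = -289/29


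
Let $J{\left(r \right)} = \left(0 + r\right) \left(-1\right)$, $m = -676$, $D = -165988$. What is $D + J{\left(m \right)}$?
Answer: $-165312$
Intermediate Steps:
$J{\left(r \right)} = - r$ ($J{\left(r \right)} = r \left(-1\right) = - r$)
$D + J{\left(m \right)} = -165988 - -676 = -165988 + 676 = -165312$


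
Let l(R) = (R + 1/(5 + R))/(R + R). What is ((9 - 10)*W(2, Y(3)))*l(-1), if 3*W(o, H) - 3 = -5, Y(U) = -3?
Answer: 1/4 ≈ 0.25000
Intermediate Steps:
W(o, H) = -2/3 (W(o, H) = 1 + (1/3)*(-5) = 1 - 5/3 = -2/3)
l(R) = (R + 1/(5 + R))/(2*R) (l(R) = (R + 1/(5 + R))/((2*R)) = (R + 1/(5 + R))*(1/(2*R)) = (R + 1/(5 + R))/(2*R))
((9 - 10)*W(2, Y(3)))*l(-1) = ((9 - 10)*(-2/3))*((1/2)*(1 + (-1)**2 + 5*(-1))/(-1*(5 - 1))) = (-1*(-2/3))*((1/2)*(-1)*(1 + 1 - 5)/4) = 2*((1/2)*(-1)*(1/4)*(-3))/3 = (2/3)*(3/8) = 1/4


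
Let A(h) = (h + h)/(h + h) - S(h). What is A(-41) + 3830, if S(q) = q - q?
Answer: 3831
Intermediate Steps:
S(q) = 0
A(h) = 1 (A(h) = (h + h)/(h + h) - 1*0 = (2*h)/((2*h)) + 0 = (2*h)*(1/(2*h)) + 0 = 1 + 0 = 1)
A(-41) + 3830 = 1 + 3830 = 3831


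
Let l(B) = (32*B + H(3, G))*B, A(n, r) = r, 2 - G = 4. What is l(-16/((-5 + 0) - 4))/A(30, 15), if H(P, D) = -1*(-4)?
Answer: 8768/1215 ≈ 7.2165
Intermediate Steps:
G = -2 (G = 2 - 1*4 = 2 - 4 = -2)
H(P, D) = 4
l(B) = B*(4 + 32*B) (l(B) = (32*B + 4)*B = (4 + 32*B)*B = B*(4 + 32*B))
l(-16/((-5 + 0) - 4))/A(30, 15) = (4*(-16/((-5 + 0) - 4))*(1 + 8*(-16/((-5 + 0) - 4))))/15 = (4*(-16/(-5 - 4))*(1 + 8*(-16/(-5 - 4))))*(1/15) = (4*(-16/(-9))*(1 + 8*(-16/(-9))))*(1/15) = (4*(-16*(-⅑))*(1 + 8*(-16*(-⅑))))*(1/15) = (4*(16/9)*(1 + 8*(16/9)))*(1/15) = (4*(16/9)*(1 + 128/9))*(1/15) = (4*(16/9)*(137/9))*(1/15) = (8768/81)*(1/15) = 8768/1215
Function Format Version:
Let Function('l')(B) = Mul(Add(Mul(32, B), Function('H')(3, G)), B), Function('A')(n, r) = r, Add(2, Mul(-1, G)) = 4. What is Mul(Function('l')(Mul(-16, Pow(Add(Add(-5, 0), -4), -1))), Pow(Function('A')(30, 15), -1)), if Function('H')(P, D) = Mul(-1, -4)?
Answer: Rational(8768, 1215) ≈ 7.2165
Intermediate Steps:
G = -2 (G = Add(2, Mul(-1, 4)) = Add(2, -4) = -2)
Function('H')(P, D) = 4
Function('l')(B) = Mul(B, Add(4, Mul(32, B))) (Function('l')(B) = Mul(Add(Mul(32, B), 4), B) = Mul(Add(4, Mul(32, B)), B) = Mul(B, Add(4, Mul(32, B))))
Mul(Function('l')(Mul(-16, Pow(Add(Add(-5, 0), -4), -1))), Pow(Function('A')(30, 15), -1)) = Mul(Mul(4, Mul(-16, Pow(Add(Add(-5, 0), -4), -1)), Add(1, Mul(8, Mul(-16, Pow(Add(Add(-5, 0), -4), -1))))), Pow(15, -1)) = Mul(Mul(4, Mul(-16, Pow(Add(-5, -4), -1)), Add(1, Mul(8, Mul(-16, Pow(Add(-5, -4), -1))))), Rational(1, 15)) = Mul(Mul(4, Mul(-16, Pow(-9, -1)), Add(1, Mul(8, Mul(-16, Pow(-9, -1))))), Rational(1, 15)) = Mul(Mul(4, Mul(-16, Rational(-1, 9)), Add(1, Mul(8, Mul(-16, Rational(-1, 9))))), Rational(1, 15)) = Mul(Mul(4, Rational(16, 9), Add(1, Mul(8, Rational(16, 9)))), Rational(1, 15)) = Mul(Mul(4, Rational(16, 9), Add(1, Rational(128, 9))), Rational(1, 15)) = Mul(Mul(4, Rational(16, 9), Rational(137, 9)), Rational(1, 15)) = Mul(Rational(8768, 81), Rational(1, 15)) = Rational(8768, 1215)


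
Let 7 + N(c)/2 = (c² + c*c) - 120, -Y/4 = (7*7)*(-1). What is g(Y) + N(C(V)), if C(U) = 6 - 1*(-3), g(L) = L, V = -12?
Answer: 266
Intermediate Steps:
Y = 196 (Y = -4*7*7*(-1) = -196*(-1) = -4*(-49) = 196)
C(U) = 9 (C(U) = 6 + 3 = 9)
N(c) = -254 + 4*c² (N(c) = -14 + 2*((c² + c*c) - 120) = -14 + 2*((c² + c²) - 120) = -14 + 2*(2*c² - 120) = -14 + 2*(-120 + 2*c²) = -14 + (-240 + 4*c²) = -254 + 4*c²)
g(Y) + N(C(V)) = 196 + (-254 + 4*9²) = 196 + (-254 + 4*81) = 196 + (-254 + 324) = 196 + 70 = 266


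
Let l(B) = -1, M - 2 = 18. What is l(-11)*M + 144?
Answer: 124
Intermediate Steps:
M = 20 (M = 2 + 18 = 20)
l(-11)*M + 144 = -1*20 + 144 = -20 + 144 = 124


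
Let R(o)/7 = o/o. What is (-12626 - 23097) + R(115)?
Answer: -35716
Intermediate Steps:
R(o) = 7 (R(o) = 7*(o/o) = 7*1 = 7)
(-12626 - 23097) + R(115) = (-12626 - 23097) + 7 = -35723 + 7 = -35716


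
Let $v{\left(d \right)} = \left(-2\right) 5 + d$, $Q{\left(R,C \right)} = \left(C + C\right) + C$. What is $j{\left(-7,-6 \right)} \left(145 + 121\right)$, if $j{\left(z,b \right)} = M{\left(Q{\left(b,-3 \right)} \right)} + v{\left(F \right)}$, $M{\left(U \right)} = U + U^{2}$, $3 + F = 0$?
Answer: $15694$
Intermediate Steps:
$Q{\left(R,C \right)} = 3 C$ ($Q{\left(R,C \right)} = 2 C + C = 3 C$)
$F = -3$ ($F = -3 + 0 = -3$)
$v{\left(d \right)} = -10 + d$
$j{\left(z,b \right)} = 59$ ($j{\left(z,b \right)} = 3 \left(-3\right) \left(1 + 3 \left(-3\right)\right) - 13 = - 9 \left(1 - 9\right) - 13 = \left(-9\right) \left(-8\right) - 13 = 72 - 13 = 59$)
$j{\left(-7,-6 \right)} \left(145 + 121\right) = 59 \left(145 + 121\right) = 59 \cdot 266 = 15694$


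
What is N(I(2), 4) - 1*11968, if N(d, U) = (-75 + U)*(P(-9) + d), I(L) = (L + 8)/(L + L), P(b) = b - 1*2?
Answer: -22729/2 ≈ -11365.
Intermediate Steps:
P(b) = -2 + b (P(b) = b - 2 = -2 + b)
I(L) = (8 + L)/(2*L) (I(L) = (8 + L)/((2*L)) = (8 + L)*(1/(2*L)) = (8 + L)/(2*L))
N(d, U) = (-75 + U)*(-11 + d) (N(d, U) = (-75 + U)*((-2 - 9) + d) = (-75 + U)*(-11 + d))
N(I(2), 4) - 1*11968 = (825 - 75*(8 + 2)/(2*2) - 11*4 + 4*((1/2)*(8 + 2)/2)) - 1*11968 = (825 - 75*10/(2*2) - 44 + 4*((1/2)*(1/2)*10)) - 11968 = (825 - 75*5/2 - 44 + 4*(5/2)) - 11968 = (825 - 375/2 - 44 + 10) - 11968 = 1207/2 - 11968 = -22729/2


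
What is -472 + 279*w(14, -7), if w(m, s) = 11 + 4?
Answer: 3713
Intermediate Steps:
w(m, s) = 15
-472 + 279*w(14, -7) = -472 + 279*15 = -472 + 4185 = 3713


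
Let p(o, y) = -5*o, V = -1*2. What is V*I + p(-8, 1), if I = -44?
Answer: 128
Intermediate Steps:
V = -2
V*I + p(-8, 1) = -2*(-44) - 5*(-8) = 88 + 40 = 128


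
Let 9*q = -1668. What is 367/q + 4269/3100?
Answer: -64971/107725 ≈ -0.60312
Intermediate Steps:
q = -556/3 (q = (⅑)*(-1668) = -556/3 ≈ -185.33)
367/q + 4269/3100 = 367/(-556/3) + 4269/3100 = 367*(-3/556) + 4269*(1/3100) = -1101/556 + 4269/3100 = -64971/107725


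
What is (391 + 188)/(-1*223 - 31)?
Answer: -579/254 ≈ -2.2795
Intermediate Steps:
(391 + 188)/(-1*223 - 31) = 579/(-223 - 31) = 579/(-254) = 579*(-1/254) = -579/254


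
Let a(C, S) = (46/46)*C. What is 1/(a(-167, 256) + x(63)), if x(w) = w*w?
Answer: 1/3802 ≈ 0.00026302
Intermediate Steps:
a(C, S) = C (a(C, S) = (46*(1/46))*C = 1*C = C)
x(w) = w²
1/(a(-167, 256) + x(63)) = 1/(-167 + 63²) = 1/(-167 + 3969) = 1/3802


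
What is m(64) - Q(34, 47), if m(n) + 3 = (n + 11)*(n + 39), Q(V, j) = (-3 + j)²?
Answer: 5786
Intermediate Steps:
m(n) = -3 + (11 + n)*(39 + n) (m(n) = -3 + (n + 11)*(n + 39) = -3 + (11 + n)*(39 + n))
m(64) - Q(34, 47) = (426 + 64² + 50*64) - (-3 + 47)² = (426 + 4096 + 3200) - 1*44² = 7722 - 1*1936 = 7722 - 1936 = 5786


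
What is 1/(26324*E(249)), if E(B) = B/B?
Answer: 1/26324 ≈ 3.7988e-5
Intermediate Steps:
E(B) = 1
1/(26324*E(249)) = 1/(26324*1) = (1/26324)*1 = 1/26324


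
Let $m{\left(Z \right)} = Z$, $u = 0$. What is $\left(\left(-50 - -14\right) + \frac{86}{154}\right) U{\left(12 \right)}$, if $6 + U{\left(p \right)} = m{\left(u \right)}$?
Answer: $\frac{16374}{77} \approx 212.65$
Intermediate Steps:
$U{\left(p \right)} = -6$ ($U{\left(p \right)} = -6 + 0 = -6$)
$\left(\left(-50 - -14\right) + \frac{86}{154}\right) U{\left(12 \right)} = \left(\left(-50 - -14\right) + \frac{86}{154}\right) \left(-6\right) = \left(\left(-50 + 14\right) + 86 \cdot \frac{1}{154}\right) \left(-6\right) = \left(-36 + \frac{43}{77}\right) \left(-6\right) = \left(- \frac{2729}{77}\right) \left(-6\right) = \frac{16374}{77}$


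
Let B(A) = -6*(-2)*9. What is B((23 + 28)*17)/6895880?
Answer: 27/1723970 ≈ 1.5662e-5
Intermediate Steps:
B(A) = 108 (B(A) = 12*9 = 108)
B((23 + 28)*17)/6895880 = 108/6895880 = 108*(1/6895880) = 27/1723970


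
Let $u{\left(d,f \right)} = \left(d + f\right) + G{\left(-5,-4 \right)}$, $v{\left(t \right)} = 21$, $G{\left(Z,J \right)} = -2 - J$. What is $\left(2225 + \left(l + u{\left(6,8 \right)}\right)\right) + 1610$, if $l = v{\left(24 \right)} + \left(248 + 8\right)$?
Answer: $4128$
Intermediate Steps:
$l = 277$ ($l = 21 + \left(248 + 8\right) = 21 + 256 = 277$)
$u{\left(d,f \right)} = 2 + d + f$ ($u{\left(d,f \right)} = \left(d + f\right) - -2 = \left(d + f\right) + \left(-2 + 4\right) = \left(d + f\right) + 2 = 2 + d + f$)
$\left(2225 + \left(l + u{\left(6,8 \right)}\right)\right) + 1610 = \left(2225 + \left(277 + \left(2 + 6 + 8\right)\right)\right) + 1610 = \left(2225 + \left(277 + 16\right)\right) + 1610 = \left(2225 + 293\right) + 1610 = 2518 + 1610 = 4128$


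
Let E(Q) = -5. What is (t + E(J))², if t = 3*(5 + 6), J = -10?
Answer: 784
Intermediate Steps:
t = 33 (t = 3*11 = 33)
(t + E(J))² = (33 - 5)² = 28² = 784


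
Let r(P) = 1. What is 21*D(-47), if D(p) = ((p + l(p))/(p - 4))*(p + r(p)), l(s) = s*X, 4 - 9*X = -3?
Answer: -242144/153 ≈ -1582.6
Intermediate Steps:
X = 7/9 (X = 4/9 - ⅑*(-3) = 4/9 + ⅓ = 7/9 ≈ 0.77778)
l(s) = 7*s/9 (l(s) = s*(7/9) = 7*s/9)
D(p) = 16*p*(1 + p)/(9*(-4 + p)) (D(p) = ((p + 7*p/9)/(p - 4))*(p + 1) = ((16*p/9)/(-4 + p))*(1 + p) = (16*p/(9*(-4 + p)))*(1 + p) = 16*p*(1 + p)/(9*(-4 + p)))
21*D(-47) = 21*((16/9)*(-47)*(1 - 47)/(-4 - 47)) = 21*((16/9)*(-47)*(-46)/(-51)) = 21*((16/9)*(-47)*(-1/51)*(-46)) = 21*(-34592/459) = -242144/153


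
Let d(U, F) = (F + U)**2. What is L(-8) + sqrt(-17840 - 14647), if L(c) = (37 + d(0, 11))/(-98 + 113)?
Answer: 158/15 + 7*I*sqrt(663) ≈ 10.533 + 180.24*I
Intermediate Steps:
L(c) = 158/15 (L(c) = (37 + (11 + 0)**2)/(-98 + 113) = (37 + 11**2)/15 = (37 + 121)*(1/15) = 158*(1/15) = 158/15)
L(-8) + sqrt(-17840 - 14647) = 158/15 + sqrt(-17840 - 14647) = 158/15 + sqrt(-32487) = 158/15 + 7*I*sqrt(663)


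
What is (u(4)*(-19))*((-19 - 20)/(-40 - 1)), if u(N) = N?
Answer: -2964/41 ≈ -72.293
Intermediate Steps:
(u(4)*(-19))*((-19 - 20)/(-40 - 1)) = (4*(-19))*((-19 - 20)/(-40 - 1)) = -(-2964)/(-41) = -(-2964)*(-1)/41 = -76*39/41 = -2964/41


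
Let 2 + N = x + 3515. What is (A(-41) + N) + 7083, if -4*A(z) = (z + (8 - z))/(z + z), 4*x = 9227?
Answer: 2116055/164 ≈ 12903.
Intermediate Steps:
x = 9227/4 (x = (1/4)*9227 = 9227/4 ≈ 2306.8)
A(z) = -1/z (A(z) = -(z + (8 - z))/(4*(z + z)) = -2/(2*z) = -2*1/(2*z) = -1/z)
N = 23279/4 (N = -2 + (9227/4 + 3515) = -2 + 23287/4 = 23279/4 ≈ 5819.8)
(A(-41) + N) + 7083 = (-1/(-41) + 23279/4) + 7083 = (-1*(-1/41) + 23279/4) + 7083 = (1/41 + 23279/4) + 7083 = 954443/164 + 7083 = 2116055/164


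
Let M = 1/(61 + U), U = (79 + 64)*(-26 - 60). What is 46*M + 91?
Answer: 1113521/12237 ≈ 90.996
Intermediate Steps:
U = -12298 (U = 143*(-86) = -12298)
M = -1/12237 (M = 1/(61 - 12298) = 1/(-12237) = -1/12237 ≈ -8.1719e-5)
46*M + 91 = 46*(-1/12237) + 91 = -46/12237 + 91 = 1113521/12237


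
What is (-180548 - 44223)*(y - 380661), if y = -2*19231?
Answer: 94206695833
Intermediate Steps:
y = -38462
(-180548 - 44223)*(y - 380661) = (-180548 - 44223)*(-38462 - 380661) = -224771*(-419123) = 94206695833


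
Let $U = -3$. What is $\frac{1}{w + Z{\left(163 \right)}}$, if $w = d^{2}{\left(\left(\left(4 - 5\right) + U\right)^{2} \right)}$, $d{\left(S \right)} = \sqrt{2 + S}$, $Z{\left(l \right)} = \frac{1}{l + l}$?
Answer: $\frac{326}{5869} \approx 0.055546$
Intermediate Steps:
$Z{\left(l \right)} = \frac{1}{2 l}$
$w = 18$ ($w = \left(\sqrt{2 + \left(\left(4 - 5\right) - 3\right)^{2}}\right)^{2} = \left(\sqrt{2 + \left(-1 - 3\right)^{2}}\right)^{2} = \left(\sqrt{2 + \left(-4\right)^{2}}\right)^{2} = \left(\sqrt{2 + 16}\right)^{2} = \left(\sqrt{18}\right)^{2} = \left(3 \sqrt{2}\right)^{2} = 18$)
$\frac{1}{w + Z{\left(163 \right)}} = \frac{1}{18 + \frac{1}{2 \cdot 163}} = \frac{1}{18 + \frac{1}{2} \cdot \frac{1}{163}} = \frac{1}{18 + \frac{1}{326}} = \frac{1}{\frac{5869}{326}} = \frac{326}{5869}$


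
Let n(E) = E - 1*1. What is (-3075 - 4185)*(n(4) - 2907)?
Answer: 21083040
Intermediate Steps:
n(E) = -1 + E (n(E) = E - 1 = -1 + E)
(-3075 - 4185)*(n(4) - 2907) = (-3075 - 4185)*((-1 + 4) - 2907) = -7260*(3 - 2907) = -7260*(-2904) = 21083040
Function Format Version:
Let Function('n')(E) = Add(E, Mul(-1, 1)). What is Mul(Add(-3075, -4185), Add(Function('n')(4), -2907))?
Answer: 21083040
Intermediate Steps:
Function('n')(E) = Add(-1, E) (Function('n')(E) = Add(E, -1) = Add(-1, E))
Mul(Add(-3075, -4185), Add(Function('n')(4), -2907)) = Mul(Add(-3075, -4185), Add(Add(-1, 4), -2907)) = Mul(-7260, Add(3, -2907)) = Mul(-7260, -2904) = 21083040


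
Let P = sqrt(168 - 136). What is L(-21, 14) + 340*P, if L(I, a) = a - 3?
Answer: 11 + 1360*sqrt(2) ≈ 1934.3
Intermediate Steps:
L(I, a) = -3 + a
P = 4*sqrt(2) (P = sqrt(32) = 4*sqrt(2) ≈ 5.6569)
L(-21, 14) + 340*P = (-3 + 14) + 340*(4*sqrt(2)) = 11 + 1360*sqrt(2)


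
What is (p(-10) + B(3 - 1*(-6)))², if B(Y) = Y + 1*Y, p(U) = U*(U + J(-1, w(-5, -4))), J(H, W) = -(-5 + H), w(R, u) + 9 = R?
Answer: 3364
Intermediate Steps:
w(R, u) = -9 + R
J(H, W) = 5 - H
p(U) = U*(6 + U) (p(U) = U*(U + (5 - 1*(-1))) = U*(U + (5 + 1)) = U*(U + 6) = U*(6 + U))
B(Y) = 2*Y (B(Y) = Y + Y = 2*Y)
(p(-10) + B(3 - 1*(-6)))² = (-10*(6 - 10) + 2*(3 - 1*(-6)))² = (-10*(-4) + 2*(3 + 6))² = (40 + 2*9)² = (40 + 18)² = 58² = 3364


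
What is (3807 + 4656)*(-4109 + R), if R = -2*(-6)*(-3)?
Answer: -35079135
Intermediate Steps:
R = -36 (R = 12*(-3) = -36)
(3807 + 4656)*(-4109 + R) = (3807 + 4656)*(-4109 - 36) = 8463*(-4145) = -35079135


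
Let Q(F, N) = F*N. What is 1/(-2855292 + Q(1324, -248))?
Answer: -1/3183644 ≈ -3.1411e-7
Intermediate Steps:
1/(-2855292 + Q(1324, -248)) = 1/(-2855292 + 1324*(-248)) = 1/(-2855292 - 328352) = 1/(-3183644) = -1/3183644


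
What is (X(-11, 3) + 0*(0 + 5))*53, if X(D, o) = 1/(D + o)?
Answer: -53/8 ≈ -6.6250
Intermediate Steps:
(X(-11, 3) + 0*(0 + 5))*53 = (1/(-11 + 3) + 0*(0 + 5))*53 = (1/(-8) + 0*5)*53 = (-⅛ + 0)*53 = -⅛*53 = -53/8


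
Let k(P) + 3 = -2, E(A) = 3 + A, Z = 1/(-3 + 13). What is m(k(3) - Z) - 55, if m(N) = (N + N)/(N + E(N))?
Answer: -643/12 ≈ -53.583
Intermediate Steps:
Z = ⅒ (Z = 1/10 = ⅒ ≈ 0.10000)
k(P) = -5 (k(P) = -3 - 2 = -5)
m(N) = 2*N/(3 + 2*N) (m(N) = (N + N)/(N + (3 + N)) = (2*N)/(3 + 2*N) = 2*N/(3 + 2*N))
m(k(3) - Z) - 55 = 2*(-5 - 1*⅒)/(3 + 2*(-5 - 1*⅒)) - 55 = 2*(-5 - ⅒)/(3 + 2*(-5 - ⅒)) - 55 = 2*(-51/10)/(3 + 2*(-51/10)) - 55 = 2*(-51/10)/(3 - 51/5) - 55 = 2*(-51/10)/(-36/5) - 55 = 2*(-51/10)*(-5/36) - 55 = 17/12 - 55 = -643/12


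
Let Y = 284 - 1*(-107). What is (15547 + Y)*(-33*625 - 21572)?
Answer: -672535786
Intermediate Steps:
Y = 391 (Y = 284 + 107 = 391)
(15547 + Y)*(-33*625 - 21572) = (15547 + 391)*(-33*625 - 21572) = 15938*(-20625 - 21572) = 15938*(-42197) = -672535786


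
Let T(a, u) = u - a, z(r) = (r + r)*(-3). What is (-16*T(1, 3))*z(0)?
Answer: 0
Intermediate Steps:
z(r) = -6*r (z(r) = (2*r)*(-3) = -6*r)
(-16*T(1, 3))*z(0) = (-16*(3 - 1*1))*(-6*0) = -16*(3 - 1)*0 = -16*2*0 = -32*0 = 0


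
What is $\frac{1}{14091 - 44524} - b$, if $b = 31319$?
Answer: $- \frac{953131128}{30433} \approx -31319.0$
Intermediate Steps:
$\frac{1}{14091 - 44524} - b = \frac{1}{14091 - 44524} - 31319 = \frac{1}{-30433} - 31319 = - \frac{1}{30433} - 31319 = - \frac{953131128}{30433}$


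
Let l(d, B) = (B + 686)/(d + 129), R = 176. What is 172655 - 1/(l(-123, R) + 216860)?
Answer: 112400304202/651011 ≈ 1.7266e+5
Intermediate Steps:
l(d, B) = (686 + B)/(129 + d)
172655 - 1/(l(-123, R) + 216860) = 172655 - 1/((686 + 176)/(129 - 123) + 216860) = 172655 - 1/(862/6 + 216860) = 172655 - 1/((⅙)*862 + 216860) = 172655 - 1/(431/3 + 216860) = 172655 - 1/651011/3 = 172655 - 1*3/651011 = 172655 - 3/651011 = 112400304202/651011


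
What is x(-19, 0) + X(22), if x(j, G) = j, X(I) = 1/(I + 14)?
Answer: -683/36 ≈ -18.972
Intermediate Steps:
X(I) = 1/(14 + I)
x(-19, 0) + X(22) = -19 + 1/(14 + 22) = -19 + 1/36 = -683/36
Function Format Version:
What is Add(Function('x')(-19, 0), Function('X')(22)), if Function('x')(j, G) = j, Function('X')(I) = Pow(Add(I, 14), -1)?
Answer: Rational(-683, 36) ≈ -18.972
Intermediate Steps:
Function('X')(I) = Pow(Add(14, I), -1)
Add(Function('x')(-19, 0), Function('X')(22)) = Add(-19, Pow(Add(14, 22), -1)) = Add(-19, Pow(36, -1)) = Add(-19, Rational(1, 36)) = Rational(-683, 36)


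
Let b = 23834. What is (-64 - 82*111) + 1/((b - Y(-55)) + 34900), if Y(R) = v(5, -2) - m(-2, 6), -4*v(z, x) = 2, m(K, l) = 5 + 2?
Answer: -1076849176/117483 ≈ -9166.0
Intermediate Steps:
m(K, l) = 7
v(z, x) = -1/2 (v(z, x) = -1/4*2 = -1/2)
Y(R) = -15/2 (Y(R) = -1/2 - 1*7 = -1/2 - 7 = -15/2)
(-64 - 82*111) + 1/((b - Y(-55)) + 34900) = (-64 - 82*111) + 1/((23834 - 1*(-15/2)) + 34900) = (-64 - 9102) + 1/((23834 + 15/2) + 34900) = -9166 + 1/(47683/2 + 34900) = -9166 + 1/(117483/2) = -9166 + 2/117483 = -1076849176/117483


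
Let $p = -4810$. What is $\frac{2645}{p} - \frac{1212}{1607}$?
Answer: $- \frac{2016047}{1545934} \approx -1.3041$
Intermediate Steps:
$\frac{2645}{p} - \frac{1212}{1607} = \frac{2645}{-4810} - \frac{1212}{1607} = 2645 \left(- \frac{1}{4810}\right) - \frac{1212}{1607} = - \frac{529}{962} - \frac{1212}{1607} = - \frac{2016047}{1545934}$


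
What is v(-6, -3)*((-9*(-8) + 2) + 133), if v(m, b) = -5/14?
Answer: -1035/14 ≈ -73.929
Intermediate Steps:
v(m, b) = -5/14 (v(m, b) = -5*1/14 = -5/14)
v(-6, -3)*((-9*(-8) + 2) + 133) = -5*((-9*(-8) + 2) + 133)/14 = -5*((72 + 2) + 133)/14 = -5*(74 + 133)/14 = -5/14*207 = -1035/14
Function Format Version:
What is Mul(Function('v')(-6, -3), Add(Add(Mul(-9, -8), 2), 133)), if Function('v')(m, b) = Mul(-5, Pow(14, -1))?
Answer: Rational(-1035, 14) ≈ -73.929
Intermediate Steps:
Function('v')(m, b) = Rational(-5, 14) (Function('v')(m, b) = Mul(-5, Rational(1, 14)) = Rational(-5, 14))
Mul(Function('v')(-6, -3), Add(Add(Mul(-9, -8), 2), 133)) = Mul(Rational(-5, 14), Add(Add(Mul(-9, -8), 2), 133)) = Mul(Rational(-5, 14), Add(Add(72, 2), 133)) = Mul(Rational(-5, 14), Add(74, 133)) = Mul(Rational(-5, 14), 207) = Rational(-1035, 14)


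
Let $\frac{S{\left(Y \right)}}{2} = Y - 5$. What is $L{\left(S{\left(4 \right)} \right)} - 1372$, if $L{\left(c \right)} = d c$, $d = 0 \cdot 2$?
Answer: $-1372$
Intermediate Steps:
$S{\left(Y \right)} = -10 + 2 Y$ ($S{\left(Y \right)} = 2 \left(Y - 5\right) = 2 \left(-5 + Y\right) = -10 + 2 Y$)
$d = 0$
$L{\left(c \right)} = 0$ ($L{\left(c \right)} = 0 c = 0$)
$L{\left(S{\left(4 \right)} \right)} - 1372 = 0 - 1372 = -1372$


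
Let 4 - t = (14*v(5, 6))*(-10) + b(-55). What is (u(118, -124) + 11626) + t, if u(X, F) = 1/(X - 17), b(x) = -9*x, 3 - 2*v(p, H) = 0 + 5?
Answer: 1110496/101 ≈ 10995.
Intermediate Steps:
v(p, H) = -1 (v(p, H) = 3/2 - (0 + 5)/2 = 3/2 - ½*5 = 3/2 - 5/2 = -1)
u(X, F) = 1/(-17 + X)
t = -631 (t = 4 - ((14*(-1))*(-10) - 9*(-55)) = 4 - (-14*(-10) + 495) = 4 - (140 + 495) = 4 - 1*635 = 4 - 635 = -631)
(u(118, -124) + 11626) + t = (1/(-17 + 118) + 11626) - 631 = (1/101 + 11626) - 631 = 1174227/101 - 631 = 1110496/101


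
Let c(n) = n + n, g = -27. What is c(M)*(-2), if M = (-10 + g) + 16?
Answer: 84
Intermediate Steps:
M = -21 (M = (-10 - 27) + 16 = -37 + 16 = -21)
c(n) = 2*n
c(M)*(-2) = (2*(-21))*(-2) = -42*(-2) = 84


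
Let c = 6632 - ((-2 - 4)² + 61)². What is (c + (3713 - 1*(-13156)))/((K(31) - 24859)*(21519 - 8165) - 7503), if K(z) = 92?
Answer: -14092/330746021 ≈ -4.2607e-5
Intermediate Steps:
c = -2777 (c = 6632 - ((-6)² + 61)² = 6632 - (36 + 61)² = 6632 - 1*97² = 6632 - 1*9409 = 6632 - 9409 = -2777)
(c + (3713 - 1*(-13156)))/((K(31) - 24859)*(21519 - 8165) - 7503) = (-2777 + (3713 - 1*(-13156)))/((92 - 24859)*(21519 - 8165) - 7503) = (-2777 + (3713 + 13156))/(-24767*13354 - 7503) = (-2777 + 16869)/(-330738518 - 7503) = 14092/(-330746021) = 14092*(-1/330746021) = -14092/330746021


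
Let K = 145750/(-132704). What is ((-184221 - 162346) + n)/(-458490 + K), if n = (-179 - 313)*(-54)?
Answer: 1930233968/2765618305 ≈ 0.69794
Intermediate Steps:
K = -6625/6032 (K = 145750*(-1/132704) = -6625/6032 ≈ -1.0983)
n = 26568 (n = -492*(-54) = 26568)
((-184221 - 162346) + n)/(-458490 + K) = ((-184221 - 162346) + 26568)/(-458490 - 6625/6032) = (-346567 + 26568)/(-2765618305/6032) = -319999*(-6032/2765618305) = 1930233968/2765618305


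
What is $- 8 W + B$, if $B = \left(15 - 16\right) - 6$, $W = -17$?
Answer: $129$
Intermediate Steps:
$B = -7$ ($B = -1 - 6 = -7$)
$- 8 W + B = \left(-8\right) \left(-17\right) - 7 = 136 - 7 = 129$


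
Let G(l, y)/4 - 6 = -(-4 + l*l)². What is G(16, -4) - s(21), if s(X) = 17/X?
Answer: -5333849/21 ≈ -2.5399e+5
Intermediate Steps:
G(l, y) = 24 - 4*(-4 + l²)² (G(l, y) = 24 + 4*(-(-4 + l*l)²) = 24 + 4*(-(-4 + l²)²) = 24 - 4*(-4 + l²)²)
G(16, -4) - s(21) = (24 - 4*(-4 + 16²)²) - 17/21 = (24 - 4*(-4 + 256)²) - 17/21 = (24 - 4*252²) - 1*17/21 = (24 - 4*63504) - 17/21 = (24 - 254016) - 17/21 = -253992 - 17/21 = -5333849/21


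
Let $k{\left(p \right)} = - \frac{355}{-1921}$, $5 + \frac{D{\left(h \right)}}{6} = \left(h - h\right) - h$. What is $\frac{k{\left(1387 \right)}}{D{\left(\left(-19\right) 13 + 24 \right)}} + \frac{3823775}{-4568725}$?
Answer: $- \frac{384250207373}{459187564332} \approx -0.8368$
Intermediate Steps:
$D{\left(h \right)} = -30 - 6 h$ ($D{\left(h \right)} = -30 + 6 \left(\left(h - h\right) - h\right) = -30 + 6 \left(0 - h\right) = -30 + 6 \left(- h\right) = -30 - 6 h$)
$k{\left(p \right)} = \frac{355}{1921}$ ($k{\left(p \right)} = \left(-355\right) \left(- \frac{1}{1921}\right) = \frac{355}{1921}$)
$\frac{k{\left(1387 \right)}}{D{\left(\left(-19\right) 13 + 24 \right)}} + \frac{3823775}{-4568725} = \frac{355}{1921 \left(-30 - 6 \left(\left(-19\right) 13 + 24\right)\right)} + \frac{3823775}{-4568725} = \frac{355}{1921 \left(-30 - 6 \left(-247 + 24\right)\right)} + 3823775 \left(- \frac{1}{4568725}\right) = \frac{355}{1921 \left(-30 - -1338\right)} - \frac{152951}{182749} = \frac{355}{1921 \left(-30 + 1338\right)} - \frac{152951}{182749} = \frac{355}{1921 \cdot 1308} - \frac{152951}{182749} = \frac{355}{1921} \cdot \frac{1}{1308} - \frac{152951}{182749} = \frac{355}{2512668} - \frac{152951}{182749} = - \frac{384250207373}{459187564332}$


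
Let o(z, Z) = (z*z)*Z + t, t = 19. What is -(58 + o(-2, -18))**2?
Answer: -25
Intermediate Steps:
o(z, Z) = 19 + Z*z**2 (o(z, Z) = (z*z)*Z + 19 = z**2*Z + 19 = Z*z**2 + 19 = 19 + Z*z**2)
-(58 + o(-2, -18))**2 = -(58 + (19 - 18*(-2)**2))**2 = -(58 + (19 - 18*4))**2 = -(58 + (19 - 72))**2 = -(58 - 53)**2 = -1*5**2 = -1*25 = -25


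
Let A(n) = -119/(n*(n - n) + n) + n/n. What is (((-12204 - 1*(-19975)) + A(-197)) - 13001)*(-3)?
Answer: 3089982/197 ≈ 15685.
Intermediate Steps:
A(n) = 1 - 119/n (A(n) = -119/(n*0 + n) + 1 = -119/(0 + n) + 1 = -119/n + 1 = 1 - 119/n)
(((-12204 - 1*(-19975)) + A(-197)) - 13001)*(-3) = (((-12204 - 1*(-19975)) + (-119 - 197)/(-197)) - 13001)*(-3) = (((-12204 + 19975) - 1/197*(-316)) - 13001)*(-3) = ((7771 + 316/197) - 13001)*(-3) = (1531203/197 - 13001)*(-3) = -1029994/197*(-3) = 3089982/197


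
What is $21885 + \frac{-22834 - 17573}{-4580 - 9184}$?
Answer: $\frac{100421849}{4588} \approx 21888.0$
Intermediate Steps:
$21885 + \frac{-22834 - 17573}{-4580 - 9184} = 21885 - \frac{40407}{-13764} = 21885 - - \frac{13469}{4588} = 21885 + \frac{13469}{4588} = \frac{100421849}{4588}$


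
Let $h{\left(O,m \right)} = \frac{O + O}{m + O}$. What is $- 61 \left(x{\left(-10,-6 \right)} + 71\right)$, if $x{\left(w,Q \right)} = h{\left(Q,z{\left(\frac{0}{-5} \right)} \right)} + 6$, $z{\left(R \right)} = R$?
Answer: $-4819$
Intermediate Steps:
$h{\left(O,m \right)} = \frac{2 O}{O + m}$
$x{\left(w,Q \right)} = 8$ ($x{\left(w,Q \right)} = \frac{2 Q}{Q + \frac{0}{-5}} + 6 = \frac{2 Q}{Q + 0 \left(- \frac{1}{5}\right)} + 6 = \frac{2 Q}{Q + 0} + 6 = \frac{2 Q}{Q} + 6 = 2 + 6 = 8$)
$- 61 \left(x{\left(-10,-6 \right)} + 71\right) = - 61 \left(8 + 71\right) = \left(-61\right) 79 = -4819$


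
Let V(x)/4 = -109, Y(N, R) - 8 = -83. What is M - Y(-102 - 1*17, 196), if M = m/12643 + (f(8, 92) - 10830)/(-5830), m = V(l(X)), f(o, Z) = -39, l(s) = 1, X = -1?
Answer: 5663026637/73708690 ≈ 76.830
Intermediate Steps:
Y(N, R) = -75 (Y(N, R) = 8 - 83 = -75)
V(x) = -436 (V(x) = 4*(-109) = -436)
m = -436
M = 134874887/73708690 (M = -436/12643 + (-39 - 10830)/(-5830) = -436*1/12643 - 10869*(-1/5830) = -436/12643 + 10869/5830 = 134874887/73708690 ≈ 1.8298)
M - Y(-102 - 1*17, 196) = 134874887/73708690 - 1*(-75) = 134874887/73708690 + 75 = 5663026637/73708690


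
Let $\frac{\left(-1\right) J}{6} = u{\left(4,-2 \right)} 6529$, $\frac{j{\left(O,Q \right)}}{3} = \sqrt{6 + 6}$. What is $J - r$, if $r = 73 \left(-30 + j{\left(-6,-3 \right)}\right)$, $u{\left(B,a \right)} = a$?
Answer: $80538 - 438 \sqrt{3} \approx 79779.0$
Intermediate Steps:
$j{\left(O,Q \right)} = 6 \sqrt{3}$ ($j{\left(O,Q \right)} = 3 \sqrt{6 + 6} = 3 \sqrt{12} = 3 \cdot 2 \sqrt{3} = 6 \sqrt{3}$)
$J = 78348$ ($J = - 6 \left(\left(-2\right) 6529\right) = \left(-6\right) \left(-13058\right) = 78348$)
$r = -2190 + 438 \sqrt{3}$ ($r = 73 \left(-30 + 6 \sqrt{3}\right) = -2190 + 438 \sqrt{3} \approx -1431.4$)
$J - r = 78348 - \left(-2190 + 438 \sqrt{3}\right) = 78348 + \left(2190 - 438 \sqrt{3}\right) = 80538 - 438 \sqrt{3}$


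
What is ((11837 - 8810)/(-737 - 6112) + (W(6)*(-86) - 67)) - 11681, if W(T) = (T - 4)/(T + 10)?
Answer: -107384941/9132 ≈ -11759.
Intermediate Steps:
W(T) = (-4 + T)/(10 + T)
((11837 - 8810)/(-737 - 6112) + (W(6)*(-86) - 67)) - 11681 = ((11837 - 8810)/(-737 - 6112) + (((-4 + 6)/(10 + 6))*(-86) - 67)) - 11681 = (3027/(-6849) + ((2/16)*(-86) - 67)) - 11681 = (3027*(-1/6849) + (((1/16)*2)*(-86) - 67)) - 11681 = (-1009/2283 + ((⅛)*(-86) - 67)) - 11681 = (-1009/2283 + (-43/4 - 67)) - 11681 = (-1009/2283 - 311/4) - 11681 = -714049/9132 - 11681 = -107384941/9132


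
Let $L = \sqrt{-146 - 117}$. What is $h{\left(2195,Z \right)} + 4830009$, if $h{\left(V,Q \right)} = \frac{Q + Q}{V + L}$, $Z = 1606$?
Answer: $\frac{5818095363733}{1204572} - \frac{803 i \sqrt{263}}{1204572} \approx 4.83 \cdot 10^{6} - 0.010811 i$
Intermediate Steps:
$L = i \sqrt{263}$ ($L = \sqrt{-263} = i \sqrt{263} \approx 16.217 i$)
$h{\left(V,Q \right)} = \frac{2 Q}{V + i \sqrt{263}}$ ($h{\left(V,Q \right)} = \frac{Q + Q}{V + i \sqrt{263}} = \frac{2 Q}{V + i \sqrt{263}}$)
$h{\left(2195,Z \right)} + 4830009 = 2 \cdot 1606 \frac{1}{2195 + i \sqrt{263}} + 4830009 = \frac{3212}{2195 + i \sqrt{263}} + 4830009 = 4830009 + \frac{3212}{2195 + i \sqrt{263}}$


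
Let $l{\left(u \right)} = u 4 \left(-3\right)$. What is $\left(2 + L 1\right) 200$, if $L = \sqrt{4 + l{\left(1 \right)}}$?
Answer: $400 + 400 i \sqrt{2} \approx 400.0 + 565.69 i$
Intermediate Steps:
$l{\left(u \right)} = - 12 u$ ($l{\left(u \right)} = 4 u \left(-3\right) = - 12 u$)
$L = 2 i \sqrt{2}$ ($L = \sqrt{4 - 12} = \sqrt{-8} = 2 i \sqrt{2} \approx 2.8284 i$)
$\left(2 + L 1\right) 200 = \left(2 + 2 i \sqrt{2} \cdot 1\right) 200 = \left(2 + 2 i \sqrt{2}\right) 200 = 400 + 400 i \sqrt{2}$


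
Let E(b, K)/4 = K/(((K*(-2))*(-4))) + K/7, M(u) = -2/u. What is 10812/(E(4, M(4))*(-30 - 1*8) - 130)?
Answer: -75684/967 ≈ -78.267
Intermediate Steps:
E(b, K) = ½ + 4*K/7 (E(b, K) = 4*(K/(((K*(-2))*(-4))) + K/7) = 4*(K/((-2*K*(-4))) + K*(⅐)) = 4*(K/((8*K)) + K/7) = 4*(K*(1/(8*K)) + K/7) = 4*(⅛ + K/7) = ½ + 4*K/7)
10812/(E(4, M(4))*(-30 - 1*8) - 130) = 10812/((½ + 4*(-2/4)/7)*(-30 - 1*8) - 130) = 10812/((½ + 4*(-2*¼)/7)*(-30 - 8) - 130) = 10812/((½ + (4/7)*(-½))*(-38) - 130) = 10812/((½ - 2/7)*(-38) - 130) = 10812/((3/14)*(-38) - 130) = 10812/(-57/7 - 130) = 10812/(-967/7) = 10812*(-7/967) = -75684/967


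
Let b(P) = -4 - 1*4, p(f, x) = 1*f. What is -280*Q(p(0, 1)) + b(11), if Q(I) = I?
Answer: -8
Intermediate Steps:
p(f, x) = f
b(P) = -8 (b(P) = -4 - 4 = -8)
-280*Q(p(0, 1)) + b(11) = -280*0 - 8 = 0 - 8 = -8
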